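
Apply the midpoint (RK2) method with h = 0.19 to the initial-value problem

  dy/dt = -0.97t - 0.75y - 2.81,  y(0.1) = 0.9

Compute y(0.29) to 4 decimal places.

Midpoint: k1 = f(t_n, y_n); k2 = f(t_n + h/2, y_n + (h/2)·k1); y_{n+1} = y_n + h·k2.
t=0.100000, y=0.900000:
  k1 = f(0.100000, 0.900000) = -3.582000
  k2 = f(0.195000, 0.559710) = -3.418933
  y ← 0.900000 + 0.19·(-3.418933) = 0.250403
y(0.29) ≈ 0.2504

0.2504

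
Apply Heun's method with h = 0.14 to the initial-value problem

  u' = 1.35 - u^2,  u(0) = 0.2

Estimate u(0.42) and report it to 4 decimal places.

Heun: k1 = f(t_n, u_n); k2 = f(t_n + h, u_n + h·k1); u_{n+1} = u_n + (h/2)·(k1 + k2).
t=0.000000, u=0.200000:
  k1 = f(0.000000, 0.200000) = 1.310000
  k2 = f(0.140000, 0.383400) = 1.203004
  u ← 0.200000 + (0.14/2)·(1.310000 + 1.203004) = 0.375910
t=0.140000, u=0.375910:
  k1 = f(0.140000, 0.375910) = 1.208691
  k2 = f(0.280000, 0.545127) = 1.052836
  u ← 0.375910 + (0.14/2)·(1.208691 + 1.052836) = 0.534217
t=0.280000, u=0.534217:
  k1 = f(0.280000, 0.534217) = 1.064612
  k2 = f(0.420000, 0.683263) = 0.883152
  u ← 0.534217 + (0.14/2)·(1.064612 + 0.883152) = 0.670561
u(0.42) ≈ 0.6706

0.6706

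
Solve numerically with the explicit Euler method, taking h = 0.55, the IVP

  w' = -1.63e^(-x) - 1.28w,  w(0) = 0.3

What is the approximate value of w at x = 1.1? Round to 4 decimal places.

-0.7563

Euler: w_{n+1} = w_n + h·f(x_n, w_n).
x=0.000000, w=0.300000: f=-2.014000 → w ← 0.300000 + 0.55·(-2.014000) = -0.807700
x=0.550000, w=-0.807700: f=0.093428 → w ← -0.807700 + 0.55·0.093428 = -0.756315
w(1.1) ≈ -0.7563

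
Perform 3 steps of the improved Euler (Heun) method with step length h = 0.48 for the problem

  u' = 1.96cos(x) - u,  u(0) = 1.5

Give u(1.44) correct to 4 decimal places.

1.1623

Heun: k1 = f(x_n, u_n); k2 = f(x_n + h, u_n + h·k1); u_{n+1} = u_n + (h/2)·(k1 + k2).
x=0.000000, u=1.500000:
  k1 = f(0.000000, 1.500000) = 0.460000
  k2 = f(0.480000, 1.720800) = 0.017710
  u ← 1.500000 + (0.48/2)·(0.460000 + 0.017710) = 1.614650
x=0.480000, u=1.614650:
  k1 = f(0.480000, 1.614650) = 0.123860
  k2 = f(0.960000, 1.674103) = -0.550004
  u ← 1.614650 + (0.48/2)·(0.123860 + (-0.550004)) = 1.512376
x=0.960000, u=1.512376:
  k1 = f(0.960000, 1.512376) = -0.388277
  k2 = f(1.440000, 1.326003) = -1.070373
  u ← 1.512376 + (0.48/2)·(-0.388277 + (-1.070373)) = 1.162300
u(1.44) ≈ 1.1623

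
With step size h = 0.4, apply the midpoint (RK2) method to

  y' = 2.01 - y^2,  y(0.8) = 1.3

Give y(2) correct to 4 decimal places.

1.4031

Midpoint: k1 = f(x_n, y_n); k2 = f(x_n + h/2, y_n + (h/2)·k1); y_{n+1} = y_n + h·k2.
x=0.800000, y=1.300000:
  k1 = f(0.800000, 1.300000) = 0.320000
  k2 = f(1.000000, 1.364000) = 0.149504
  y ← 1.300000 + 0.4·0.149504 = 1.359802
x=1.200000, y=1.359802:
  k1 = f(1.200000, 1.359802) = 0.160940
  k2 = f(1.400000, 1.391990) = 0.072365
  y ← 1.359802 + 0.4·0.072365 = 1.388748
x=1.600000, y=1.388748:
  k1 = f(1.600000, 1.388748) = 0.081380
  k2 = f(1.800000, 1.405024) = 0.035909
  y ← 1.388748 + 0.4·0.035909 = 1.403111
y(2) ≈ 1.4031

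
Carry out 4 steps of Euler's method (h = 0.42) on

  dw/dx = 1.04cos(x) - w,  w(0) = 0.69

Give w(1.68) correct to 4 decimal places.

0.6002

Euler: w_{n+1} = w_n + h·f(x_n, w_n).
x=0.000000, w=0.690000: f=0.350000 → w ← 0.690000 + 0.42·0.350000 = 0.837000
x=0.420000, w=0.837000: f=0.112612 → w ← 0.837000 + 0.42·0.112612 = 0.884297
x=0.840000, w=0.884297: f=-0.190136 → w ← 0.884297 + 0.42·(-0.190136) = 0.804440
x=1.260000, w=0.804440: f=-0.486391 → w ← 0.804440 + 0.42·(-0.486391) = 0.600156
w(1.68) ≈ 0.6002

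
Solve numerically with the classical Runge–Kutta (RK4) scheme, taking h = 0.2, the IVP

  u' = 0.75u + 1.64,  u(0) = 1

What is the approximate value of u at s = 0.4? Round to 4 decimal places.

2.1149

RK4: k1 = f(s_n, u_n); k2 = f(s_n + h/2, u_n + (h/2)·k1); k3 = f(s_n + h/2, u_n + (h/2)·k2); k4 = f(s_n + h, u_n + h·k3); u_{n+1} = u_n + (h/6)·(k1 + 2k2 + 2k3 + k4).
s=0.000000, u=1.000000:
  k1 = f(0.000000, 1.000000) = 2.390000
  k2 = f(0.100000, 1.239000) = 2.569250
  k3 = f(0.100000, 1.256925) = 2.582694
  k4 = f(0.200000, 1.516539) = 2.777404
  u ← 1.000000 + (0.2/6)·(k1 + 2k2 + 2k3 + k4) = 1.515710
s=0.200000, u=1.515710:
  k1 = f(0.200000, 1.515710) = 2.776782
  k2 = f(0.300000, 1.793388) = 2.985041
  k3 = f(0.300000, 1.814214) = 3.000660
  k4 = f(0.400000, 2.115842) = 3.226881
  u ← 1.515710 + (0.2/6)·(k1 + 2k2 + 2k3 + k4) = 2.114879
u(0.4) ≈ 2.1149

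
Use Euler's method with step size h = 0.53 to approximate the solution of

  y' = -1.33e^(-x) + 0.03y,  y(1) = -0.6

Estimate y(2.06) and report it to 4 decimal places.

Euler: y_{n+1} = y_n + h·f(x_n, y_n).
x=1.000000, y=-0.600000: f=-0.507280 → y ← -0.600000 + 0.53·(-0.507280) = -0.868858
x=1.530000, y=-0.868858: f=-0.314058 → y ← -0.868858 + 0.53·(-0.314058) = -1.035309
y(2.06) ≈ -1.0353

-1.0353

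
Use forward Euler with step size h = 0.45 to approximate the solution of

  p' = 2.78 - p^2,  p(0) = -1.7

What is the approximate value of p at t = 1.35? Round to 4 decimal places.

Euler: p_{n+1} = p_n + h·f(t_n, p_n).
t=0.000000, p=-1.700000: f=-0.110000 → p ← -1.700000 + 0.45·(-0.110000) = -1.749500
t=0.450000, p=-1.749500: f=-0.280750 → p ← -1.749500 + 0.45·(-0.280750) = -1.875838
t=0.900000, p=-1.875838: f=-0.738767 → p ← -1.875838 + 0.45·(-0.738767) = -2.208283
p(1.35) ≈ -2.2083

-2.2083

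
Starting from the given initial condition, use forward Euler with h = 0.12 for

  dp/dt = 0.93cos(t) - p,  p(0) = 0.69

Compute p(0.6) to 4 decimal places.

0.7814

Euler: p_{n+1} = p_n + h·f(t_n, p_n).
t=0.000000, p=0.690000: f=0.240000 → p ← 0.690000 + 0.12·0.240000 = 0.718800
t=0.120000, p=0.718800: f=0.204512 → p ← 0.718800 + 0.12·0.204512 = 0.743341
t=0.240000, p=0.743341: f=0.160003 → p ← 0.743341 + 0.12·0.160003 = 0.762542
t=0.360000, p=0.762542: f=0.107842 → p ← 0.762542 + 0.12·0.107842 = 0.775483
t=0.480000, p=0.775483: f=0.049422 → p ← 0.775483 + 0.12·0.049422 = 0.781414
p(0.6) ≈ 0.7814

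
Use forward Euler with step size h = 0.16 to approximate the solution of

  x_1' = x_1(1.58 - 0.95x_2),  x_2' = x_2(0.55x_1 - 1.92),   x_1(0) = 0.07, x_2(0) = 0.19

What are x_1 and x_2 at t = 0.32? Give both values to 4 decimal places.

0.1056, 0.0930

Euler on (x_1,x_2): x_1_{n+1} = x_1_n + h·x_1', x_2_{n+1} = x_2_n + h·x_2'.
0.000000: (0.070000, 0.190000); f=(0.097965, -0.357485) → (0.085674, 0.132802)
0.160000: (0.085674, 0.132802); f=(0.124557, -0.248723) → (0.105603, 0.093007)
(x_1(0.32), x_2(0.32)) ≈ (0.1056, 0.0930)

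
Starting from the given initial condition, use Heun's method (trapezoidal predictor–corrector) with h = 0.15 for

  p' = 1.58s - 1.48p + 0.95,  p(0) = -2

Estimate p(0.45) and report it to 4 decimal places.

Heun: k1 = f(s_n, p_n); k2 = f(s_n + h, p_n + h·k1); p_{n+1} = p_n + (h/2)·(k1 + k2).
s=0.000000, p=-2.000000:
  k1 = f(0.000000, -2.000000) = 3.910000
  k2 = f(0.150000, -1.413500) = 3.278980
  p ← -2.000000 + (0.15/2)·(3.910000 + 3.278980) = -1.460827
s=0.150000, p=-1.460827:
  k1 = f(0.150000, -1.460827) = 3.349023
  k2 = f(0.300000, -0.958473) = 2.842540
  p ← -1.460827 + (0.15/2)·(3.349023 + 2.842540) = -0.996459
s=0.300000, p=-0.996459:
  k1 = f(0.300000, -0.996459) = 2.898760
  k2 = f(0.450000, -0.561645) = 2.492235
  p ← -0.996459 + (0.15/2)·(2.898760 + 2.492235) = -0.592135
p(0.45) ≈ -0.5921

-0.5921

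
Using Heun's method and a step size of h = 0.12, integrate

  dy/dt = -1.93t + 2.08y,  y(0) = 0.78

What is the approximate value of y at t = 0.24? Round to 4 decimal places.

Heun: k1 = f(t_n, y_n); k2 = f(t_n + h, y_n + h·k1); y_{n+1} = y_n + (h/2)·(k1 + k2).
t=0.000000, y=0.780000:
  k1 = f(0.000000, 0.780000) = 1.622400
  k2 = f(0.120000, 0.974688) = 1.795751
  y ← 0.780000 + (0.12/2)·(1.622400 + 1.795751) = 0.985089
t=0.120000, y=0.985089:
  k1 = f(0.120000, 0.985089) = 1.817385
  k2 = f(0.240000, 1.203175) = 2.039405
  y ← 0.985089 + (0.12/2)·(1.817385 + 2.039405) = 1.216496
y(0.24) ≈ 1.2165

1.2165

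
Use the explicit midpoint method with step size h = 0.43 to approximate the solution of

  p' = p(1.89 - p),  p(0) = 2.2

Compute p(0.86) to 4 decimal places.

Midpoint: k1 = f(x_n, p_n); k2 = f(x_n + h/2, p_n + (h/2)·k1); p_{n+1} = p_n + h·k2.
x=0.000000, p=2.200000:
  k1 = f(0.000000, 2.200000) = -0.682000
  k2 = f(0.215000, 2.053370) = -0.335459
  p ← 2.200000 + 0.43·(-0.335459) = 2.055753
x=0.430000, p=2.055753:
  k1 = f(0.430000, 2.055753) = -0.340746
  k2 = f(0.645000, 1.982492) = -0.183365
  p ← 2.055753 + 0.43·(-0.183365) = 1.976906
p(0.86) ≈ 1.9769

1.9769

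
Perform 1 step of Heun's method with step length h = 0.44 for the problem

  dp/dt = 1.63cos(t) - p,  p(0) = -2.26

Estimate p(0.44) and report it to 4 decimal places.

Heun: k1 = f(t_n, p_n); k2 = f(t_n + h, p_n + h·k1); p_{n+1} = p_n + (h/2)·(k1 + k2).
t=0.000000, p=-2.260000:
  k1 = f(0.000000, -2.260000) = 3.890000
  k2 = f(0.440000, -0.548400) = 2.023145
  p ← -2.260000 + (0.44/2)·(3.890000 + 2.023145) = -0.959108
p(0.44) ≈ -0.9591

-0.9591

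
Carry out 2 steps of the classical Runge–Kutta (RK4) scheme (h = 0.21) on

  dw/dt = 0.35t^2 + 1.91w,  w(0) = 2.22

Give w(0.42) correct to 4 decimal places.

4.9617

RK4: k1 = f(t_n, w_n); k2 = f(t_n + h/2, w_n + (h/2)·k1); k3 = f(t_n + h/2, w_n + (h/2)·k2); k4 = f(t_n + h, w_n + h·k3); w_{n+1} = w_n + (h/6)·(k1 + 2k2 + 2k3 + k4).
t=0.000000, w=2.220000:
  k1 = f(0.000000, 2.220000) = 4.240200
  k2 = f(0.105000, 2.665221) = 5.094431
  k3 = f(0.105000, 2.754915) = 5.265747
  k4 = f(0.210000, 3.325807) = 6.367726
  w ← 2.220000 + (0.21/6)·(k1 + 2k2 + 2k3 + k4) = 3.316490
t=0.210000, w=3.316490:
  k1 = f(0.210000, 3.316490) = 6.349931
  k2 = f(0.315000, 3.983233) = 7.642703
  k3 = f(0.315000, 4.118974) = 7.901968
  k4 = f(0.420000, 4.975903) = 9.565715
  w ← 3.316490 + (0.21/6)·(k1 + 2k2 + 2k3 + k4) = 4.961664
w(0.42) ≈ 4.9617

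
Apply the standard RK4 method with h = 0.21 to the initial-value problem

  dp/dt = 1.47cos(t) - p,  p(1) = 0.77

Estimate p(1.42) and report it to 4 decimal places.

0.6757

RK4: k1 = f(t_n, p_n); k2 = f(t_n + h/2, p_n + (h/2)·k1); k3 = f(t_n + h/2, p_n + (h/2)·k2); k4 = f(t_n + h, p_n + h·k3); p_{n+1} = p_n + (h/6)·(k1 + 2k2 + 2k3 + k4).
t=1.000000, p=0.770000:
  k1 = f(1.000000, 0.770000) = 0.024244
  k2 = f(1.105000, 0.772546) = -0.112318
  k3 = f(1.105000, 0.758207) = -0.097979
  k4 = f(1.210000, 0.749424) = -0.230486
  p ← 0.770000 + (0.21/6)·(k1 + 2k2 + 2k3 + k4) = 0.748061
t=1.210000, p=0.748061:
  k1 = f(1.210000, 0.748061) = -0.229122
  k2 = f(1.315000, 0.724003) = -0.352070
  k3 = f(1.315000, 0.711093) = -0.339160
  k4 = f(1.420000, 0.676837) = -0.456006
  p ← 0.748061 + (0.21/6)·(k1 + 2k2 + 2k3 + k4) = 0.675695
p(1.42) ≈ 0.6757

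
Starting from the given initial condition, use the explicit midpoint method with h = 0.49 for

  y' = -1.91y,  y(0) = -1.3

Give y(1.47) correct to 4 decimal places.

-0.1645

Midpoint: k1 = f(t_n, y_n); k2 = f(t_n + h/2, y_n + (h/2)·k1); y_{n+1} = y_n + h·k2.
t=0.000000, y=-1.300000:
  k1 = f(0.000000, -1.300000) = 2.483000
  k2 = f(0.245000, -0.691665) = 1.321080
  y ← -1.300000 + 0.49·1.321080 = -0.652671
t=0.490000, y=-0.652671:
  k1 = f(0.490000, -0.652671) = 1.246601
  k2 = f(0.735000, -0.347253) = 0.663254
  y ← -0.652671 + 0.49·0.663254 = -0.327676
t=0.980000, y=-0.327676:
  k1 = f(0.980000, -0.327676) = 0.625862
  k2 = f(1.225000, -0.174340) = 0.332990
  y ← -0.327676 + 0.49·0.332990 = -0.164511
y(1.47) ≈ -0.1645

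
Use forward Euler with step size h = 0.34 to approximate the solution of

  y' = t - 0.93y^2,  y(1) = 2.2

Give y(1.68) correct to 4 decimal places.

Euler: y_{n+1} = y_n + h·f(t_n, y_n).
t=1.000000, y=2.200000: f=-3.501200 → y ← 2.200000 + 0.34·(-3.501200) = 1.009592
t=1.340000, y=1.009592: f=0.392073 → y ← 1.009592 + 0.34·0.392073 = 1.142897
y(1.68) ≈ 1.1429

1.1429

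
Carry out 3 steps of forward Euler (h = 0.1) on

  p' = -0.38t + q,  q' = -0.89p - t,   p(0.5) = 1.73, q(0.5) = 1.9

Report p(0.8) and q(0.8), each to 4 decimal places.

2.1679, 1.2146

Euler on (p,q): p_{n+1} = p_n + h·p', q_{n+1} = q_n + h·q'.
0.500000: (1.730000, 1.900000); f=(1.710000, -2.039700) → (1.901000, 1.696030)
0.600000: (1.901000, 1.696030); f=(1.468030, -2.291890) → (2.047803, 1.466841)
0.700000: (2.047803, 1.466841); f=(1.200841, -2.522545) → (2.167887, 1.214587)
(p(0.8), q(0.8)) ≈ (2.1679, 1.2146)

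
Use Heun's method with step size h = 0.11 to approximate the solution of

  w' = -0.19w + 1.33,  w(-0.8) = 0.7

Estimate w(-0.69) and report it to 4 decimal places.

Heun: k1 = f(t_n, w_n); k2 = f(t_n + h, w_n + h·k1); w_{n+1} = w_n + (h/2)·(k1 + k2).
t=-0.800000, w=0.700000:
  k1 = f(-0.800000, 0.700000) = 1.197000
  k2 = f(-0.690000, 0.831670) = 1.171983
  w ← 0.700000 + (0.11/2)·(1.197000 + 1.171983) = 0.830294
w(-0.69) ≈ 0.8303

0.8303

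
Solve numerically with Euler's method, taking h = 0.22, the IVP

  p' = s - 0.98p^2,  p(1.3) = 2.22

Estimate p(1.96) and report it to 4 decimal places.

Euler: p_{n+1} = p_n + h·f(s_n, p_n).
s=1.300000, p=2.220000: f=-3.529832 → p ← 2.220000 + 0.22·(-3.529832) = 1.443437
s=1.520000, p=1.443437: f=-0.521840 → p ← 1.443437 + 0.22·(-0.521840) = 1.328632
s=1.740000, p=1.328632: f=0.010042 → p ← 1.328632 + 0.22·0.010042 = 1.330841
p(1.96) ≈ 1.3308

1.3308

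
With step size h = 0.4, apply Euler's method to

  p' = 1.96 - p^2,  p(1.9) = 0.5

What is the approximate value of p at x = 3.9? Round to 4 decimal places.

Euler: p_{n+1} = p_n + h·f(x_n, p_n).
x=1.900000, p=0.500000: f=1.710000 → p ← 0.500000 + 0.4·1.710000 = 1.184000
x=2.300000, p=1.184000: f=0.558144 → p ← 1.184000 + 0.4·0.558144 = 1.407258
x=2.700000, p=1.407258: f=-0.020374 → p ← 1.407258 + 0.4·(-0.020374) = 1.399108
x=3.100000, p=1.399108: f=0.002497 → p ← 1.399108 + 0.4·0.002497 = 1.400107
x=3.500000, p=1.400107: f=-0.000299 → p ← 1.400107 + 0.4·(-0.000299) = 1.399987
p(3.9) ≈ 1.4000

1.4000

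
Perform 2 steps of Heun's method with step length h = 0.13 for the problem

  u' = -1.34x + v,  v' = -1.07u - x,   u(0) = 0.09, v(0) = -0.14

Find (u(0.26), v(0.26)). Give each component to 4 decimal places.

0.0033, -0.1903

Heun on (u,v): k1 = f(x_n, state_n); k2 = f(x_n + h, state_n + h·k1); state_{n+1} = state_n + (h/2)·(k1 + k2).
0.000000: (0.090000, -0.140000)
  k1 = (-0.140000, -0.096300)
  predictor → (0.071800, -0.152519)
  k2 = (-0.326719, -0.206826)
  → (0.059663, -0.159703)
0.130000: (0.059663, -0.159703)
  k1 = (-0.333903, -0.193840)
  predictor → (0.016256, -0.184902)
  k2 = (-0.533302, -0.277394)
  → (0.003295, -0.190333)
(u(0.26), v(0.26)) ≈ (0.0033, -0.1903)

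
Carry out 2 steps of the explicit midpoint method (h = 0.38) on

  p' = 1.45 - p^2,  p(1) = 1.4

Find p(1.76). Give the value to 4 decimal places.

Midpoint: k1 = f(s_n, p_n); k2 = f(s_n + h/2, p_n + (h/2)·k1); p_{n+1} = p_n + h·k2.
s=1.000000, p=1.400000:
  k1 = f(1.000000, 1.400000) = -0.510000
  k2 = f(1.190000, 1.303100) = -0.248070
  p ← 1.400000 + 0.38·(-0.248070) = 1.305734
s=1.380000, p=1.305734:
  k1 = f(1.380000, 1.305734) = -0.254940
  k2 = f(1.570000, 1.257295) = -0.130791
  p ← 1.305734 + 0.38·(-0.130791) = 1.256033
p(1.76) ≈ 1.2560

1.2560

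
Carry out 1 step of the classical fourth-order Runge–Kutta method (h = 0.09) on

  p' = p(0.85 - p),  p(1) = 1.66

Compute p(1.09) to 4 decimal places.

RK4: k1 = f(x_n, p_n); k2 = f(x_n + h/2, p_n + (h/2)·k1); k3 = f(x_n + h/2, p_n + (h/2)·k2); k4 = f(x_n + h, p_n + h·k3); p_{n+1} = p_n + (h/6)·(k1 + 2k2 + 2k3 + k4).
x=1.000000, p=1.660000:
  k1 = f(1.000000, 1.660000) = -1.344600
  k2 = f(1.045000, 1.599493) = -1.198809
  k3 = f(1.045000, 1.606054) = -1.214263
  k4 = f(1.090000, 1.550716) = -1.086612
  p ← 1.660000 + (0.09/6)·(k1 + 2k2 + 2k3 + k4) = 1.551140
p(1.09) ≈ 1.5511

1.5511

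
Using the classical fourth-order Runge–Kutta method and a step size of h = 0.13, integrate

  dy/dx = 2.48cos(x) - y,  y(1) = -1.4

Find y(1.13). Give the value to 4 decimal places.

-1.0833

RK4: k1 = f(x_n, y_n); k2 = f(x_n + h/2, y_n + (h/2)·k1); k3 = f(x_n + h/2, y_n + (h/2)·k2); k4 = f(x_n + h, y_n + h·k3); y_{n+1} = y_n + (h/6)·(k1 + 2k2 + 2k3 + k4).
x=1.000000, y=-1.400000:
  k1 = f(1.000000, -1.400000) = 2.739950
  k2 = f(1.065000, -1.221903) = 2.423474
  k3 = f(1.065000, -1.242474) = 2.444045
  k4 = f(1.130000, -1.082274) = 2.140391
  y ← -1.400000 + (0.13/6)·(k1 + 2k2 + 2k3 + k4) = -1.083333
y(1.13) ≈ -1.0833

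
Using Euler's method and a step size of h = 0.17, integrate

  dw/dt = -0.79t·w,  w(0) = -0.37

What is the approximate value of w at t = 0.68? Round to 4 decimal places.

-0.3214

Euler: w_{n+1} = w_n + h·f(t_n, w_n).
t=0.000000, w=-0.370000: f=0.000000 → w ← -0.370000 + 0.17·0.000000 = -0.370000
t=0.170000, w=-0.370000: f=0.049691 → w ← -0.370000 + 0.17·0.049691 = -0.361553
t=0.340000, w=-0.361553: f=0.097113 → w ← -0.361553 + 0.17·0.097113 = -0.345043
t=0.510000, w=-0.345043: f=0.139018 → w ← -0.345043 + 0.17·0.139018 = -0.321410
w(0.68) ≈ -0.3214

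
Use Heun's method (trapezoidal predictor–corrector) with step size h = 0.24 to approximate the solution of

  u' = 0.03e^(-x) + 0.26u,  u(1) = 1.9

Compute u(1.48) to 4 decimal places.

Heun: k1 = f(x_n, u_n); k2 = f(x_n + h, u_n + h·k1); u_{n+1} = u_n + (h/2)·(k1 + k2).
x=1.000000, u=1.900000:
  k1 = f(1.000000, 1.900000) = 0.505036
  k2 = f(1.240000, 2.021209) = 0.534196
  u ← 1.900000 + (0.24/2)·(0.505036 + 0.534196) = 2.024708
x=1.240000, u=2.024708:
  k1 = f(1.240000, 2.024708) = 0.535106
  k2 = f(1.480000, 2.153133) = 0.566644
  u ← 2.024708 + (0.24/2)·(0.535106 + 0.566644) = 2.156918
u(1.48) ≈ 2.1569

2.1569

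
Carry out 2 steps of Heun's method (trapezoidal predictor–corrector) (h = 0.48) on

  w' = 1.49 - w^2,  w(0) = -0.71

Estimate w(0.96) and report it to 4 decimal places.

0.5018

Heun: k1 = f(t_n, w_n); k2 = f(t_n + h, w_n + h·k1); w_{n+1} = w_n + (h/2)·(k1 + k2).
t=0.000000, w=-0.710000:
  k1 = f(0.000000, -0.710000) = 0.985900
  k2 = f(0.480000, -0.236768) = 1.433941
  w ← -0.710000 + (0.48/2)·(0.985900 + 1.433941) = -0.129238
t=0.480000, w=-0.129238:
  k1 = f(0.480000, -0.129238) = 1.473297
  k2 = f(0.960000, 0.577945) = 1.155980
  w ← -0.129238 + (0.48/2)·(1.473297 + 1.155980) = 0.501788
w(0.96) ≈ 0.5018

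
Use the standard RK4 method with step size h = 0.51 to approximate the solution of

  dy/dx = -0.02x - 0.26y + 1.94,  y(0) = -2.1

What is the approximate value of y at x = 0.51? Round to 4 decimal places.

-0.9151

RK4: k1 = f(x_n, y_n); k2 = f(x_n + h/2, y_n + (h/2)·k1); k3 = f(x_n + h/2, y_n + (h/2)·k2); k4 = f(x_n + h, y_n + h·k3); y_{n+1} = y_n + (h/6)·(k1 + 2k2 + 2k3 + k4).
x=0.000000, y=-2.100000:
  k1 = f(0.000000, -2.100000) = 2.486000
  k2 = f(0.255000, -1.466070) = 2.316078
  k3 = f(0.255000, -1.509400) = 2.327344
  k4 = f(0.510000, -0.913055) = 2.167194
  y ← -2.100000 + (0.51/6)·(k1 + 2k2 + 2k3 + k4) = -0.915097
y(0.51) ≈ -0.9151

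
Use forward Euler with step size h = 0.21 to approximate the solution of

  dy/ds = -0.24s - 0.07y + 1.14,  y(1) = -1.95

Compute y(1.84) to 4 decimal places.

Euler: y_{n+1} = y_n + h·f(s_n, y_n).
s=1.000000, y=-1.950000: f=1.036500 → y ← -1.950000 + 0.21·1.036500 = -1.732335
s=1.210000, y=-1.732335: f=0.970863 → y ← -1.732335 + 0.21·0.970863 = -1.528454
s=1.420000, y=-1.528454: f=0.906192 → y ← -1.528454 + 0.21·0.906192 = -1.338153
s=1.630000, y=-1.338153: f=0.842471 → y ← -1.338153 + 0.21·0.842471 = -1.161235
y(1.84) ≈ -1.1612

-1.1612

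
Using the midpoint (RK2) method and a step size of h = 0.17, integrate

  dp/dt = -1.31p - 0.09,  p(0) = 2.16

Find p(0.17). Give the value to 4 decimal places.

Midpoint: k1 = f(t_n, p_n); k2 = f(t_n + h/2, p_n + (h/2)·k1); p_{n+1} = p_n + h·k2.
t=0.000000, p=2.160000:
  k1 = f(0.000000, 2.160000) = -2.919600
  k2 = f(0.085000, 1.911834) = -2.594503
  p ← 2.160000 + 0.17·(-2.594503) = 1.718935
p(0.17) ≈ 1.7189

1.7189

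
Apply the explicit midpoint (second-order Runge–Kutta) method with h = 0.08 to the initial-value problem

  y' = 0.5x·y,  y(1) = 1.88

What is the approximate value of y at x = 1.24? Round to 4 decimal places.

Midpoint: k1 = f(x_n, y_n); k2 = f(x_n + h/2, y_n + (h/2)·k1); y_{n+1} = y_n + h·k2.
x=1.000000, y=1.880000:
  k1 = f(1.000000, 1.880000) = 0.940000
  k2 = f(1.040000, 1.917600) = 0.997152
  y ← 1.880000 + 0.08·0.997152 = 1.959772
x=1.080000, y=1.959772:
  k1 = f(1.080000, 1.959772) = 1.058277
  k2 = f(1.120000, 2.002103) = 1.121178
  y ← 1.959772 + 0.08·1.121178 = 2.049466
x=1.160000, y=2.049466:
  k1 = f(1.160000, 2.049466) = 1.188691
  k2 = f(1.200000, 2.097014) = 1.258208
  y ← 2.049466 + 0.08·1.258208 = 2.150123
y(1.24) ≈ 2.1501

2.1501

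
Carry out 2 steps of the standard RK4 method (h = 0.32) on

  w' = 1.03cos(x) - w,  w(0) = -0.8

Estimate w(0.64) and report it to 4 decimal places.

RK4: k1 = f(x_n, w_n); k2 = f(x_n + h/2, w_n + (h/2)·k1); k3 = f(x_n + h/2, w_n + (h/2)·k2); k4 = f(x_n + h, w_n + h·k3); w_{n+1} = w_n + (h/6)·(k1 + 2k2 + 2k3 + k4).
x=0.000000, w=-0.800000:
  k1 = f(0.000000, -0.800000) = 1.830000
  k2 = f(0.160000, -0.507200) = 1.524044
  k3 = f(0.160000, -0.556153) = 1.572997
  k4 = f(0.320000, -0.296641) = 1.274353
  w ← -0.800000 + (0.32/6)·(k1 + 2k2 + 2k3 + k4) = -0.304083
x=0.320000, w=-0.304083:
  k1 = f(0.320000, -0.304083) = 1.281796
  k2 = f(0.480000, -0.098996) = 1.012601
  k3 = f(0.480000, -0.142067) = 1.055672
  k4 = f(0.640000, 0.033732) = 0.792427
  w ← -0.304083 + (0.32/6)·(k1 + 2k2 + 2k3 + k4) = 0.027158
w(0.64) ≈ 0.0272

0.0272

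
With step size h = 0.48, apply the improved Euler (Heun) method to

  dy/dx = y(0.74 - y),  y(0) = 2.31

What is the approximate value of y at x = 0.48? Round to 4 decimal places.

1.4629

Heun: k1 = f(x_n, y_n); k2 = f(x_n + h, y_n + h·k1); y_{n+1} = y_n + (h/2)·(k1 + k2).
x=0.000000, y=2.310000:
  k1 = f(0.000000, 2.310000) = -3.626700
  k2 = f(0.480000, 0.569184) = 0.097226
  y ← 2.310000 + (0.48/2)·(-3.626700 + 0.097226) = 1.462926
y(0.48) ≈ 1.4629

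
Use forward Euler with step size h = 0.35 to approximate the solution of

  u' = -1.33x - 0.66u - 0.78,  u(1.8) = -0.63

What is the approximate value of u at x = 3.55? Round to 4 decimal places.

-4.9796

Euler: u_{n+1} = u_n + h·f(x_n, u_n).
x=1.800000, u=-0.630000: f=-2.758200 → u ← -0.630000 + 0.35·(-2.758200) = -1.595370
x=2.150000, u=-1.595370: f=-2.586556 → u ← -1.595370 + 0.35·(-2.586556) = -2.500665
x=2.500000, u=-2.500665: f=-2.454561 → u ← -2.500665 + 0.35·(-2.454561) = -3.359761
x=2.850000, u=-3.359761: f=-2.353058 → u ← -3.359761 + 0.35·(-2.353058) = -4.183331
x=3.200000, u=-4.183331: f=-2.275001 → u ← -4.183331 + 0.35·(-2.275001) = -4.979582
u(3.55) ≈ -4.9796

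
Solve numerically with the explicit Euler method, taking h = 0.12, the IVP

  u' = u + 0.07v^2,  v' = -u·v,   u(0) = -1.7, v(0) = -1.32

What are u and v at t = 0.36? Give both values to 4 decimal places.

Euler on (u,v): u_{n+1} = u_n + h·u', v_{n+1} = v_n + h·v'.
0.000000: (-1.700000, -1.320000); f=(-1.578032, -2.244000) → (-1.889364, -1.589280)
0.120000: (-1.889364, -1.589280); f=(-1.712557, -3.002728) → (-2.094871, -1.949607)
0.240000: (-2.094871, -1.949607); f=(-1.828803, -4.084175) → (-2.314327, -2.439708)
(u(0.36), v(0.36)) ≈ (-2.3143, -2.4397)

-2.3143, -2.4397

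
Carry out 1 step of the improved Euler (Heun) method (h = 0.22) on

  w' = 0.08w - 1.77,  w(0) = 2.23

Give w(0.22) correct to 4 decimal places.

Heun: k1 = f(x_n, w_n); k2 = f(x_n + h, w_n + h·k1); w_{n+1} = w_n + (h/2)·(k1 + k2).
x=0.000000, w=2.230000:
  k1 = f(0.000000, 2.230000) = -1.591600
  k2 = f(0.220000, 1.879848) = -1.619612
  w ← 2.230000 + (0.22/2)·(-1.591600 + (-1.619612)) = 1.876767
w(0.22) ≈ 1.8768

1.8768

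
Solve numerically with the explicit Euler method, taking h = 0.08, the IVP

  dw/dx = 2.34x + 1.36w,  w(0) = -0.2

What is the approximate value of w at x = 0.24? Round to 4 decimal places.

Euler: w_{n+1} = w_n + h·f(x_n, w_n).
x=0.000000, w=-0.200000: f=-0.272000 → w ← -0.200000 + 0.08·(-0.272000) = -0.221760
x=0.080000, w=-0.221760: f=-0.114394 → w ← -0.221760 + 0.08·(-0.114394) = -0.230911
x=0.160000, w=-0.230911: f=0.060360 → w ← -0.230911 + 0.08·0.060360 = -0.226083
w(0.24) ≈ -0.2261

-0.2261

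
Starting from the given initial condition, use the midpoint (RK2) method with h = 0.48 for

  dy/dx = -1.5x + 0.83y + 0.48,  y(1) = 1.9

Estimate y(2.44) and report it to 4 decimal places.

1.1477

Midpoint: k1 = f(x_n, y_n); k2 = f(x_n + h/2, y_n + (h/2)·k1); y_{n+1} = y_n + h·k2.
x=1.000000, y=1.900000:
  k1 = f(1.000000, 1.900000) = 0.557000
  k2 = f(1.240000, 2.033680) = 0.307954
  y ← 1.900000 + 0.48·0.307954 = 2.047818
x=1.480000, y=2.047818:
  k1 = f(1.480000, 2.047818) = -0.040311
  k2 = f(1.720000, 2.038143) = -0.408341
  y ← 2.047818 + 0.48·(-0.408341) = 1.851814
x=1.960000, y=1.851814:
  k1 = f(1.960000, 1.851814) = -0.922994
  k2 = f(2.200000, 1.630296) = -1.466854
  y ← 1.851814 + 0.48·(-1.466854) = 1.147724
y(2.44) ≈ 1.1477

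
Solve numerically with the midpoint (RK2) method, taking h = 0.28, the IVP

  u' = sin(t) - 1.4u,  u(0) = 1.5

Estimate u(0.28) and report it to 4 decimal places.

1.0663

Midpoint: k1 = f(t_n, u_n); k2 = f(t_n + h/2, u_n + (h/2)·k1); u_{n+1} = u_n + h·k2.
t=0.000000, u=1.500000:
  k1 = f(0.000000, 1.500000) = -2.100000
  k2 = f(0.140000, 1.206000) = -1.548857
  u ← 1.500000 + 0.28·(-1.548857) = 1.066320
u(0.28) ≈ 1.0663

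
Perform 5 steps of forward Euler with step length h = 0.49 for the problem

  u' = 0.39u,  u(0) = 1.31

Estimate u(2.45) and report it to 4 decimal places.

Euler: u_{n+1} = u_n + h·f(s_n, u_n).
s=0.000000, u=1.310000: f=0.510900 → u ← 1.310000 + 0.49·0.510900 = 1.560341
s=0.490000, u=1.560341: f=0.608533 → u ← 1.560341 + 0.49·0.608533 = 1.858522
s=0.980000, u=1.858522: f=0.724824 → u ← 1.858522 + 0.49·0.724824 = 2.213686
s=1.470000, u=2.213686: f=0.863337 → u ← 2.213686 + 0.49·0.863337 = 2.636721
s=1.960000, u=2.636721: f=1.028321 → u ← 2.636721 + 0.49·1.028321 = 3.140598
u(2.45) ≈ 3.1406

3.1406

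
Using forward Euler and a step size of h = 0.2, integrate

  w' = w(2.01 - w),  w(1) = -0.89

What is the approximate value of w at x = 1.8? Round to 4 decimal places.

Euler: w_{n+1} = w_n + h·f(x_n, w_n).
x=1.000000, w=-0.890000: f=-2.581000 → w ← -0.890000 + 0.2·(-2.581000) = -1.406200
x=1.200000, w=-1.406200: f=-4.803860 → w ← -1.406200 + 0.2·(-4.803860) = -2.366972
x=1.400000, w=-2.366972: f=-10.360171 → w ← -2.366972 + 0.2·(-10.360171) = -4.439006
x=1.600000, w=-4.439006: f=-28.627179 → w ← -4.439006 + 0.2·(-28.627179) = -10.164442
w(1.8) ≈ -10.1644

-10.1644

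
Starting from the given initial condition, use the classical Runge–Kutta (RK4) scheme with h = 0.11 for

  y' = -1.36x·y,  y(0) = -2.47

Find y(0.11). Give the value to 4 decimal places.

-2.4498

RK4: k1 = f(x_n, y_n); k2 = f(x_n + h/2, y_n + (h/2)·k1); k3 = f(x_n + h/2, y_n + (h/2)·k2); k4 = f(x_n + h, y_n + h·k3); y_{n+1} = y_n + (h/6)·(k1 + 2k2 + 2k3 + k4).
x=0.000000, y=-2.470000:
  k1 = f(0.000000, -2.470000) = 0.000000
  k2 = f(0.055000, -2.470000) = 0.184756
  k3 = f(0.055000, -2.459838) = 0.183996
  k4 = f(0.110000, -2.449760) = 0.366484
  y ← -2.470000 + (0.11/6)·(k1 + 2k2 + 2k3 + k4) = -2.449760
y(0.11) ≈ -2.4498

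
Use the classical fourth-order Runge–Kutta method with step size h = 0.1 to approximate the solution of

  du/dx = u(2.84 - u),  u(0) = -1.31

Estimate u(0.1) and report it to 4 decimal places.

RK4: k1 = f(x_n, u_n); k2 = f(x_n + h/2, u_n + (h/2)·k1); k3 = f(x_n + h/2, u_n + (h/2)·k2); k4 = f(x_n + h, u_n + h·k3); u_{n+1} = u_n + (h/6)·(k1 + 2k2 + 2k3 + k4).
x=0.000000, u=-1.310000:
  k1 = f(0.000000, -1.310000) = -5.436500
  k2 = f(0.050000, -1.581825) = -6.994553
  k3 = f(0.050000, -1.659728) = -7.468322
  k4 = f(0.100000, -2.056832) = -10.071962
  u ← -1.310000 + (0.1/6)·(k1 + 2k2 + 2k3 + k4) = -2.050570
u(0.1) ≈ -2.0506

-2.0506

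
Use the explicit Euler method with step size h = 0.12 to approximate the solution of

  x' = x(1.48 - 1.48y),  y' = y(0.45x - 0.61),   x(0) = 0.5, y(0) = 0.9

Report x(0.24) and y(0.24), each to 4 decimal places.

Euler on (x,y): x_{n+1} = x_n + h·x', y_{n+1} = y_n + h·y'.
0.000000: (0.500000, 0.900000); f=(0.074000, -0.346500) → (0.508880, 0.858420)
0.120000: (0.508880, 0.858420); f=(0.106630, -0.327061) → (0.521676, 0.819173)
(x(0.24), y(0.24)) ≈ (0.5217, 0.8192)

0.5217, 0.8192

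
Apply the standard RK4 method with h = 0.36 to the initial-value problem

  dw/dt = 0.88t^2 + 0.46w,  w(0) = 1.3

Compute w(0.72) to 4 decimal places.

RK4: k1 = f(t_n, w_n); k2 = f(t_n + h/2, w_n + (h/2)·k1); k3 = f(t_n + h/2, w_n + (h/2)·k2); k4 = f(t_n + h, w_n + h·k3); w_{n+1} = w_n + (h/6)·(k1 + 2k2 + 2k3 + k4).
t=0.000000, w=1.300000:
  k1 = f(0.000000, 1.300000) = 0.598000
  k2 = f(0.180000, 1.407640) = 0.676026
  k3 = f(0.180000, 1.421685) = 0.682487
  k4 = f(0.360000, 1.545695) = 0.825068
  w ← 1.300000 + (0.36/6)·(k1 + 2k2 + 2k3 + k4) = 1.548406
t=0.360000, w=1.548406:
  k1 = f(0.360000, 1.548406) = 0.826315
  k2 = f(0.540000, 1.697142) = 1.037293
  k3 = f(0.540000, 1.735119) = 1.054763
  k4 = f(0.720000, 1.928120) = 1.343127
  w ← 1.548406 + (0.36/6)·(k1 + 2k2 + 2k3 + k4) = 1.929619
w(0.72) ≈ 1.9296

1.9296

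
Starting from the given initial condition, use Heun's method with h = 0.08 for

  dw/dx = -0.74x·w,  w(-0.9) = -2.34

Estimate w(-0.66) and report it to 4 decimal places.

-2.6875

Heun: k1 = f(x_n, w_n); k2 = f(x_n + h, w_n + h·k1); w_{n+1} = w_n + (h/2)·(k1 + k2).
x=-0.900000, w=-2.340000:
  k1 = f(-0.900000, -2.340000) = -1.558440
  k2 = f(-0.820000, -2.464675) = -1.495565
  w ← -2.340000 + (0.08/2)·(-1.558440 + (-1.495565)) = -2.462160
x=-0.820000, w=-2.462160:
  k1 = f(-0.820000, -2.462160) = -1.494039
  k2 = f(-0.740000, -2.581683) = -1.413730
  w ← -2.462160 + (0.08/2)·(-1.494039 + (-1.413730)) = -2.578471
x=-0.740000, w=-2.578471:
  k1 = f(-0.740000, -2.578471) = -1.411971
  k2 = f(-0.660000, -2.691429) = -1.314494
  w ← -2.578471 + (0.08/2)·(-1.411971 + (-1.314494)) = -2.687530
w(-0.66) ≈ -2.6875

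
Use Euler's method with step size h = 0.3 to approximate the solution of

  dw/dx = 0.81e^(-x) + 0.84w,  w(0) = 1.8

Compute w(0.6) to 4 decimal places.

Euler: w_{n+1} = w_n + h·f(x_n, w_n).
x=0.000000, w=1.800000: f=2.322000 → w ← 1.800000 + 0.3·2.322000 = 2.496600
x=0.300000, w=2.496600: f=2.697207 → w ← 2.496600 + 0.3·2.697207 = 3.305762
w(0.6) ≈ 3.3058

3.3058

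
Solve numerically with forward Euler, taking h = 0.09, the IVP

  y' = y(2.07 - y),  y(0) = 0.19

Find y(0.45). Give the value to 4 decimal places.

0.4034

Euler: y_{n+1} = y_n + h·f(x_n, y_n).
x=0.000000, y=0.190000: f=0.357200 → y ← 0.190000 + 0.09·0.357200 = 0.222148
x=0.090000, y=0.222148: f=0.410497 → y ← 0.222148 + 0.09·0.410497 = 0.259093
x=0.180000, y=0.259093: f=0.469193 → y ← 0.259093 + 0.09·0.469193 = 0.301320
x=0.270000, y=0.301320: f=0.532939 → y ← 0.301320 + 0.09·0.532939 = 0.349285
x=0.360000, y=0.349285: f=0.601019 → y ← 0.349285 + 0.09·0.601019 = 0.403376
y(0.45) ≈ 0.4034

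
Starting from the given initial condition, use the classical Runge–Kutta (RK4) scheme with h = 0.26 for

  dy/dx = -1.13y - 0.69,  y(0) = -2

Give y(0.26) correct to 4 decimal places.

-1.6463

RK4: k1 = f(x_n, y_n); k2 = f(x_n + h/2, y_n + (h/2)·k1); k3 = f(x_n + h/2, y_n + (h/2)·k2); k4 = f(x_n + h, y_n + h·k3); y_{n+1} = y_n + (h/6)·(k1 + 2k2 + 2k3 + k4).
x=0.000000, y=-2.000000:
  k1 = f(0.000000, -2.000000) = 1.570000
  k2 = f(0.130000, -1.795900) = 1.339367
  k3 = f(0.130000, -1.825882) = 1.373247
  k4 = f(0.260000, -1.642956) = 1.166540
  y ← -2.000000 + (0.26/6)·(k1 + 2k2 + 2k3 + k4) = -1.646323
y(0.26) ≈ -1.6463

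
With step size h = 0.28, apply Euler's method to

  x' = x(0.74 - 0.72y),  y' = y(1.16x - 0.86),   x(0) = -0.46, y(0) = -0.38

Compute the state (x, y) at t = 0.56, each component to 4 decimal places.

-0.7405, -0.1315

Euler on (x,y): x_{n+1} = x_n + h·x', y_{n+1} = y_n + h·y'.
0.000000: (-0.460000, -0.380000); f=(-0.466256, 0.529568) → (-0.590552, -0.231721)
0.280000: (-0.590552, -0.231721); f=(-0.535535, 0.358018) → (-0.740502, -0.131476)
(x(0.56), y(0.56)) ≈ (-0.7405, -0.1315)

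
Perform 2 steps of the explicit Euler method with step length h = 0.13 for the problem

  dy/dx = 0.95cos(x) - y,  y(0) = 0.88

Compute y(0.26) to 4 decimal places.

0.8960

Euler: y_{n+1} = y_n + h·f(x_n, y_n).
x=0.000000, y=0.880000: f=0.070000 → y ← 0.880000 + 0.13·0.070000 = 0.889100
x=0.130000, y=0.889100: f=0.052884 → y ← 0.889100 + 0.13·0.052884 = 0.895975
y(0.26) ≈ 0.8960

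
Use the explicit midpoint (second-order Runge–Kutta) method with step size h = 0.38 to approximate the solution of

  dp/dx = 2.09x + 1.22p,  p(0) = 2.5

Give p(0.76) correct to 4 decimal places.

6.9303

Midpoint: k1 = f(x_n, p_n); k2 = f(x_n + h/2, p_n + (h/2)·k1); p_{n+1} = p_n + h·k2.
x=0.000000, p=2.500000:
  k1 = f(0.000000, 2.500000) = 3.050000
  k2 = f(0.190000, 3.079500) = 4.154090
  p ← 2.500000 + 0.38·4.154090 = 4.078554
x=0.380000, p=4.078554:
  k1 = f(0.380000, 4.078554) = 5.770036
  k2 = f(0.570000, 5.174861) = 7.504630
  p ← 4.078554 + 0.38·7.504630 = 6.930314
p(0.76) ≈ 6.9303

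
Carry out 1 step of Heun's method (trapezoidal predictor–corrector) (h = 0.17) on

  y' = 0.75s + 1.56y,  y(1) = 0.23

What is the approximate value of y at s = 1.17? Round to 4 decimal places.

Heun: k1 = f(s_n, y_n); k2 = f(s_n + h, y_n + h·k1); y_{n+1} = y_n + (h/2)·(k1 + k2).
s=1.000000, y=0.230000:
  k1 = f(1.000000, 0.230000) = 1.108800
  k2 = f(1.170000, 0.418496) = 1.530354
  y ← 0.230000 + (0.17/2)·(1.108800 + 1.530354) = 0.454328
y(1.17) ≈ 0.4543

0.4543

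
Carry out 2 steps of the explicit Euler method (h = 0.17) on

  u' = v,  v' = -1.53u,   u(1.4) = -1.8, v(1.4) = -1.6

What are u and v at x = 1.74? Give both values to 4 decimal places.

Euler on (u,v): u_{n+1} = u_n + h·u', v_{n+1} = v_n + h·v'.
1.400000: (-1.800000, -1.600000); f=(-1.600000, 2.754000) → (-2.072000, -1.131820)
1.570000: (-2.072000, -1.131820); f=(-1.131820, 3.170160) → (-2.264409, -0.592893)
(u(1.74), v(1.74)) ≈ (-2.2644, -0.5929)

-2.2644, -0.5929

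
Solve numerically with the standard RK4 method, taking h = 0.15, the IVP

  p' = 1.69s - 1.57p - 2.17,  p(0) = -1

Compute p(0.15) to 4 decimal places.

-1.0626

RK4: k1 = f(s_n, p_n); k2 = f(s_n + h/2, p_n + (h/2)·k1); k3 = f(s_n + h/2, p_n + (h/2)·k2); k4 = f(s_n + h, p_n + h·k3); p_{n+1} = p_n + (h/6)·(k1 + 2k2 + 2k3 + k4).
s=0.000000, p=-1.000000:
  k1 = f(0.000000, -1.000000) = -0.600000
  k2 = f(0.075000, -1.045000) = -0.402600
  k3 = f(0.075000, -1.030195) = -0.425844
  k4 = f(0.150000, -1.063877) = -0.246214
  p ← -1.000000 + (0.15/6)·(k1 + 2k2 + 2k3 + k4) = -1.062578
p(0.15) ≈ -1.0626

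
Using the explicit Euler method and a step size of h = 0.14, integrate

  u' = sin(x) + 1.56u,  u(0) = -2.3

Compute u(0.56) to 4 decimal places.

Euler: u_{n+1} = u_n + h·f(x_n, u_n).
x=0.000000, u=-2.300000: f=-3.588000 → u ← -2.300000 + 0.14·(-3.588000) = -2.802320
x=0.140000, u=-2.802320: f=-4.232076 → u ← -2.802320 + 0.14·(-4.232076) = -3.394811
x=0.280000, u=-3.394811: f=-5.019549 → u ← -3.394811 + 0.14·(-5.019549) = -4.097548
x=0.420000, u=-4.097548: f=-5.984414 → u ← -4.097548 + 0.14·(-5.984414) = -4.935365
u(0.56) ≈ -4.9354

-4.9354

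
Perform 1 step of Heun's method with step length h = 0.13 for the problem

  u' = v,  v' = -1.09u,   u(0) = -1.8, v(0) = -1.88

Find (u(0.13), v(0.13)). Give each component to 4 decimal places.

Heun on (u,v): k1 = f(t_n, state_n); k2 = f(t_n + h, state_n + h·k1); state_{n+1} = state_n + (h/2)·(k1 + k2).
0.000000: (-1.800000, -1.880000)
  k1 = (-1.880000, 1.962000)
  predictor → (-2.044400, -1.624940)
  k2 = (-1.624940, 2.228396)
  → (-2.027821, -1.607624)
(u(0.13), v(0.13)) ≈ (-2.0278, -1.6076)

-2.0278, -1.6076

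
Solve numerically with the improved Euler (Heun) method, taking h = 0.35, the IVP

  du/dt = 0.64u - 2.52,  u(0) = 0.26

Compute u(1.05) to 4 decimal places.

-3.2294

Heun: k1 = f(t_n, u_n); k2 = f(t_n + h, u_n + h·k1); u_{n+1} = u_n + (h/2)·(k1 + k2).
t=0.000000, u=0.260000:
  k1 = f(0.000000, 0.260000) = -2.353600
  k2 = f(0.350000, -0.563760) = -2.880806
  u ← 0.260000 + (0.35/2)·(-2.353600 + (-2.880806)) = -0.656021
t=0.350000, u=-0.656021:
  k1 = f(0.350000, -0.656021) = -2.939854
  k2 = f(0.700000, -1.684970) = -3.598381
  u ← -0.656021 + (0.35/2)·(-2.939854 + (-3.598381)) = -1.800212
t=0.700000, u=-1.800212:
  k1 = f(0.700000, -1.800212) = -3.672136
  k2 = f(1.050000, -3.085460) = -4.494694
  u ← -1.800212 + (0.35/2)·(-3.672136 + (-4.494694)) = -3.229407
u(1.05) ≈ -3.2294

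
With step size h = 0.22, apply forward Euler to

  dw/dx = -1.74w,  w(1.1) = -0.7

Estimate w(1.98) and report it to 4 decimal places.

-0.1016

Euler: w_{n+1} = w_n + h·f(x_n, w_n).
x=1.100000, w=-0.700000: f=1.218000 → w ← -0.700000 + 0.22·1.218000 = -0.432040
x=1.320000, w=-0.432040: f=0.751750 → w ← -0.432040 + 0.22·0.751750 = -0.266655
x=1.540000, w=-0.266655: f=0.463980 → w ← -0.266655 + 0.22·0.463980 = -0.164580
x=1.760000, w=-0.164580: f=0.286368 → w ← -0.164580 + 0.22·0.286368 = -0.101578
w(1.98) ≈ -0.1016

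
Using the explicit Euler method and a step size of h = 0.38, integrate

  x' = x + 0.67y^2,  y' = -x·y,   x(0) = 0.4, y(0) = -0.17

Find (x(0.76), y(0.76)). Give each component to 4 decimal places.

0.7772, -0.1135

Euler on (x,y): x_{n+1} = x_n + h·x', y_{n+1} = y_n + h·y'.
0.000000: (0.400000, -0.170000); f=(0.419363, 0.068000) → (0.559358, -0.144160)
0.380000: (0.559358, -0.144160); f=(0.573282, 0.080637) → (0.777205, -0.113518)
(x(0.76), y(0.76)) ≈ (0.7772, -0.1135)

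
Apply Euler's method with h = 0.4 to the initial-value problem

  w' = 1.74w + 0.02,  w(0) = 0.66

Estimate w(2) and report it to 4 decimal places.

Euler: w_{n+1} = w_n + h·f(t_n, w_n).
t=0.000000, w=0.660000: f=1.168400 → w ← 0.660000 + 0.4·1.168400 = 1.127360
t=0.400000, w=1.127360: f=1.981606 → w ← 1.127360 + 0.4·1.981606 = 1.920003
t=0.800000, w=1.920003: f=3.360804 → w ← 1.920003 + 0.4·3.360804 = 3.264324
t=1.200000, w=3.264324: f=5.699924 → w ← 3.264324 + 0.4·5.699924 = 5.544294
t=1.600000, w=5.544294: f=9.667072 → w ← 5.544294 + 0.4·9.667072 = 9.411123
w(2) ≈ 9.4111

9.4111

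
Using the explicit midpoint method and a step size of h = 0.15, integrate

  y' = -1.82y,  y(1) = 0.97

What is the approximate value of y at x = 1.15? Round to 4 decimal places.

Midpoint: k1 = f(x_n, y_n); k2 = f(x_n + h/2, y_n + (h/2)·k1); y_{n+1} = y_n + h·k2.
x=1.000000, y=0.970000:
  k1 = f(1.000000, 0.970000) = -1.765400
  k2 = f(1.075000, 0.837595) = -1.524423
  y ← 0.970000 + 0.15·(-1.524423) = 0.741337
y(1.15) ≈ 0.7413

0.7413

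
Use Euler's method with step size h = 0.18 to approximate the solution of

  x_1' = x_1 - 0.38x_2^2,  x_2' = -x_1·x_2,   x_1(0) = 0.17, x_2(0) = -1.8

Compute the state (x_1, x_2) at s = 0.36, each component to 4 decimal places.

Euler on (x_1,x_2): x_1_{n+1} = x_1_n + h·x_1', x_2_{n+1} = x_2_n + h·x_2'.
0.000000: (0.170000, -1.800000); f=(-1.061200, 0.306000) → (-0.021016, -1.744920)
0.180000: (-0.021016, -1.744920); f=(-1.178019, -0.036671) → (-0.233059, -1.751521)
(x_1(0.36), x_2(0.36)) ≈ (-0.2331, -1.7515)

-0.2331, -1.7515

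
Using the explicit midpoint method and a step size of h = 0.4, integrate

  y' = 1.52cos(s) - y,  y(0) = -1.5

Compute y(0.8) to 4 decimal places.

Midpoint: k1 = f(s_n, y_n); k2 = f(s_n + h/2, y_n + (h/2)·k1); y_{n+1} = y_n + h·k2.
s=0.000000, y=-1.500000:
  k1 = f(0.000000, -1.500000) = 3.020000
  k2 = f(0.200000, -0.896000) = 2.385701
  y ← -1.500000 + 0.4·2.385701 = -0.545720
s=0.400000, y=-0.545720:
  k1 = f(0.400000, -0.545720) = 1.945732
  k2 = f(0.600000, -0.156573) = 1.411083
  y ← -0.545720 + 0.4·1.411083 = 0.018714
y(0.8) ≈ 0.0187

0.0187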